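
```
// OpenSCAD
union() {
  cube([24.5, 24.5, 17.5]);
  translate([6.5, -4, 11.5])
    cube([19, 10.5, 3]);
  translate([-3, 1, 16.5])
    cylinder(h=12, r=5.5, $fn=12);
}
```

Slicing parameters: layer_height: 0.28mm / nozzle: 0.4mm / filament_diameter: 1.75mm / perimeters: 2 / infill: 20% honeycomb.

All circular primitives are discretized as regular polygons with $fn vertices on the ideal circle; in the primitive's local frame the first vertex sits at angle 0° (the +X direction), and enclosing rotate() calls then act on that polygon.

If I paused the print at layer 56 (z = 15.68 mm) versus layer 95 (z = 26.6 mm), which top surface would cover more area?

layer 56 (z = 15.68 mm)

Layer 56 (z = 15.68): the cube (footprint 24.5×24.5) is included at this height (area 600.25 mm²); the cube at (6.5, -4) is absent (z outside [11.5, 14.5]); the cylinder at (-3, 1) is absent (z outside [16.5, 28.5]); Merging all regions: only the 24.5×24.5 cube is present, so the union is just that shape — area = 600.25 mm². So its area = 600.25 mm². Layer 95 (z = 26.6): the cube is not intersected at this z (z outside [0, 17.5]); the cube at (6.5, -4) does not reach this height (z outside [11.5, 14.5]); the r=5.5 cylinder at (-3, 1) gives a regular 12-gon of circumradius 5.5 (constant along its height) (area = (12/2)·5.500²·sin(360°/12) = 90.75 mm²); Taking the union: only the r=5.5 cylinder at (-3, 1) is present, so the union is just that shape — area = 90.75 mm². So its area = 90.75 mm². Layer 56 is larger (600.25 vs 90.75 mm²).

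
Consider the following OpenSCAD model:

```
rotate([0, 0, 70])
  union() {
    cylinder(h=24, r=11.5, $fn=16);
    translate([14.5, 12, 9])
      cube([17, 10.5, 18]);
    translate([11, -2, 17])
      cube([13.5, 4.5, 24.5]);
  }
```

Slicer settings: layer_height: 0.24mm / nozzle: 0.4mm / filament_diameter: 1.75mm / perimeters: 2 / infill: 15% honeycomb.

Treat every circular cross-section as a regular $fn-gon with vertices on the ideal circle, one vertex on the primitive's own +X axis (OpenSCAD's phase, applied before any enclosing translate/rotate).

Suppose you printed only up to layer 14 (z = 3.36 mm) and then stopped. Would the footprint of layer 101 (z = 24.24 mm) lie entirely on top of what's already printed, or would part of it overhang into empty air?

Compare the two slices. At z = 3.36: the cylinder: section is a regular 16-gon, circumradius r=11.5 (area = (16/2)·11.500²·sin(360°/16) = 404.88 mm²); the cube at (14.5, 12) is not intersected at this z (z outside [9, 27]); the cube at (11, -2) is absent (z outside [17, 41.5]); Taking the union: only the r=11.5 cylinder is present, so the union is just that shape — area = 404.88 mm²; (whole slice rotated 70° about Z — lengths, areas and connectivity unchanged). At z = 24.24: the cylinder does not reach this height (z outside [0, 24]); the cube at (14.5, 12) (footprint 17×10.5) is included at this height (area 178.50 mm²); the cube at (11, -2) (footprint 13.5×4.5) is included at this height (area 60.75 mm²); Combining (union): the 2 present regions are separate (no shared area or edge), so areas and boundary lengths simply add and each stays a separate island — area = 239.25 mm²; (whole slice rotated 70° about Z — lengths, areas and connectivity unchanged). Checking containment: at z = 24.24 the cross-section extends beyond the z = 3.36 cross-section by about 238.02 mm².

part overhangs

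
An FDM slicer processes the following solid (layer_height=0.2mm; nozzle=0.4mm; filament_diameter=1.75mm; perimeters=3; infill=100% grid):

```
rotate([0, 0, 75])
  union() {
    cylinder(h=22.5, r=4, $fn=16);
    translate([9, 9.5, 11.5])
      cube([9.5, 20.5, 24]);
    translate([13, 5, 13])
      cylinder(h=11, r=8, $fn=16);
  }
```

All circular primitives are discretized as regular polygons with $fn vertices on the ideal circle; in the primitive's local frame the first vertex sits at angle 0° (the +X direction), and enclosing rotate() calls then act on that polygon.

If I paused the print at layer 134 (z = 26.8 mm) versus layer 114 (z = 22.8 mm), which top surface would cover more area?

Layer 134 (z = 26.8): the cylinder is not intersected at this z (z outside [0, 22.5]); the cube at (9, 9.5) is present — its section is the full 9.5×20.5 rectangle (area 194.75 mm²); the cylinder at (13, 5) does not reach this height (z outside [13, 24]); Taking the union: only the 9.5×20.5 cube at (9, 9.5) is present, so the union is just that shape — area = 194.75 mm²; (rotated 75° about Z; rotation is an isometry so areas/perimeters/island counts are preserved). So its area = 194.75 mm². Layer 114 (z = 22.8): the cylinder is absent (z outside [0, 22.5]); the cube at (9, 9.5) is present — its section is the full 9.5×20.5 rectangle (area 194.75 mm²); the cylinder at (13, 5): section is a regular 16-gon, circumradius r=8 (area = (16/2)·8.000²·sin(360°/16) = 195.93 mm²); Combining (union): the regions partially overlap — summed areas 390.68 mm² minus the doubly-counted overlap 27.05 mm² gives 363.64 mm² — area = 363.64 mm²; (whole slice rotated 75° about Z — lengths, areas and connectivity unchanged). So its area = 363.64 mm². Layer 114 is larger (363.64 vs 194.75 mm²).

layer 114 (z = 22.8 mm)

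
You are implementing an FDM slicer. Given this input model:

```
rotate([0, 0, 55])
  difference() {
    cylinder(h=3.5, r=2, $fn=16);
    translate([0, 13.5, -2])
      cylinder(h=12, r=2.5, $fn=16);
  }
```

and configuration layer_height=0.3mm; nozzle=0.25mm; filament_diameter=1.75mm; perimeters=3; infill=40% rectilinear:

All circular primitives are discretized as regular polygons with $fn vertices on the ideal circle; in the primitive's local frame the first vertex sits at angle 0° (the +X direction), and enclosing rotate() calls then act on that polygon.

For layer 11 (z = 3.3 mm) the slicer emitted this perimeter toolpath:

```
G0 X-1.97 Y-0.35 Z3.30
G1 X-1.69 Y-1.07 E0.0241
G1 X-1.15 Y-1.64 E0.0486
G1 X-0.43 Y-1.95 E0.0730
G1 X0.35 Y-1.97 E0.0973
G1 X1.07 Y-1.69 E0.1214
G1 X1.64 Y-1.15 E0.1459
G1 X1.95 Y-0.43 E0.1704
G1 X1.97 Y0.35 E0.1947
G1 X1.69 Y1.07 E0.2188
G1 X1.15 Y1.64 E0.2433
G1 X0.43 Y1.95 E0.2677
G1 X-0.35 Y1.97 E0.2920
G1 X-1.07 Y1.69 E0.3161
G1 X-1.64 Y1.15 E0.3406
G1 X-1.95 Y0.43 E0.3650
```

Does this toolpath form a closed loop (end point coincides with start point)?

no

Start point (G0): (-1.97, -0.35). End point (last G1): the path does not return to the start — open.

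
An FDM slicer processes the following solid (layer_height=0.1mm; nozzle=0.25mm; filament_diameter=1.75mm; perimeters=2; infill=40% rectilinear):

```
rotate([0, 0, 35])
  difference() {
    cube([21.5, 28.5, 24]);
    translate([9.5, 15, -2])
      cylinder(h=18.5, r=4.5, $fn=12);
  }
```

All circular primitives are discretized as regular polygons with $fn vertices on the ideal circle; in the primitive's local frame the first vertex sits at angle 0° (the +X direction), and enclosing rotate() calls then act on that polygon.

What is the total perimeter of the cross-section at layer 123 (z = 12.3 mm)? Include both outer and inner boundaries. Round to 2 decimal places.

127.95 mm

At z = 12.3 mm: the cube is present — its section is the full 21.5×28.5 rectangle (perimeter 100.00 mm); the r=4.5 cylinder at (9.5, 15) contributes a regular 12-gon of circumradius 4.5 (perimeter = 2·12·4.500·sin(180°/12) = 27.95 mm); After the difference (first − rest): starting from the 21.5×28.5 cube, the r=4.5 cylinder at (9.5, 15) lies wholly inside it (removes its full 60.75 mm² and its 27.95 mm outline becomes a hole wall) — boundary (outer + 1 inner loop) = 127.95 mm; (rotated 35° about Z; rotation is an isometry so areas/perimeters/island counts are preserved). Overall, the cross-section is one region with 1 hole. Total boundary length (outer + inner) = 127.95 mm.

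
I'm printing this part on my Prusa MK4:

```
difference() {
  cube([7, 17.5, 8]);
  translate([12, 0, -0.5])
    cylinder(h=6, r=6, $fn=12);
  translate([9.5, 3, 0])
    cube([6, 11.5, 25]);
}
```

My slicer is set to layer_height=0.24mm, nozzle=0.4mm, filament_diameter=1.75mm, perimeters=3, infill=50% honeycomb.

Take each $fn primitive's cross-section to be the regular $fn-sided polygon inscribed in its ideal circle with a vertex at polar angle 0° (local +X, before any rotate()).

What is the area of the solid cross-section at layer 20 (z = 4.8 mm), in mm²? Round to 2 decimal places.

At z = 4.8 mm: the cube (footprint 7×17.5) is included at this height (area 122.50 mm²); the r=6 cylinder at (12, 0) gives a regular 12-gon of circumradius 6 (constant along its height) (area = (12/2)·6.000²·sin(360°/12) = 108.00 mm²); the 6×11.5 cube at (9.5, 3) contributes its full rectangle (area 69.00 mm²); After the difference (first − rest): starting from the 7×17.5 cube (122.50 mm²), the r=6 cylinder at (12, 0) partially overlaps it — only the 1.81 mm² overlap (of its 108.00 mm²) is removed, clipping the outline; the 6×11.5 cube at (9.5, 3) misses the remaining region (no effect) — area = 120.69 mm². Overall, the cross-section is a single solid region. Net area = 120.69 mm².

120.69 mm²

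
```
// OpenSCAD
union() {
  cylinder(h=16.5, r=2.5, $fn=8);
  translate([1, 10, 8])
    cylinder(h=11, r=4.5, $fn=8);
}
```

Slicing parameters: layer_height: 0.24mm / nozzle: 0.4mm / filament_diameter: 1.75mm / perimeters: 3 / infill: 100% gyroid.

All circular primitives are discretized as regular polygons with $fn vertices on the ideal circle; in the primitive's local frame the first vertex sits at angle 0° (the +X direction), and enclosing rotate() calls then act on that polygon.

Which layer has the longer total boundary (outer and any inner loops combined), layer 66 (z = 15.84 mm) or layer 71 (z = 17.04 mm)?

Layer 66 (z = 15.84): the r=2.5 cylinder gives a regular 8-gon of circumradius 2.5 (constant along its height) (perimeter = 2·8·2.500·sin(180°/8) = 15.31 mm); the r=4.5 cylinder at (1, 10) gives a regular 8-gon of circumradius 4.5 (constant along its height) (perimeter = 2·8·4.500·sin(180°/8) = 27.55 mm); Merging all regions: the 2 present regions are separate (no shared area or edge), so areas and boundary lengths simply add and each stays a separate island — boundary = 42.86 mm. So its perimeter = 42.86 mm. Layer 71 (z = 17.04): the cylinder is not intersected at this z (z outside [0, 16.5]); the cylinder at (1, 10): section is a regular 8-gon, circumradius r=4.5 (perimeter = 2·8·4.500·sin(180°/8) = 27.55 mm); Merging all regions: only the r=4.5 cylinder at (1, 10) is present, so the union is just that shape — boundary = 27.55 mm. So its perimeter = 27.55 mm. Layer 66 is larger (42.86 vs 27.55 mm).

layer 66 (z = 15.84 mm)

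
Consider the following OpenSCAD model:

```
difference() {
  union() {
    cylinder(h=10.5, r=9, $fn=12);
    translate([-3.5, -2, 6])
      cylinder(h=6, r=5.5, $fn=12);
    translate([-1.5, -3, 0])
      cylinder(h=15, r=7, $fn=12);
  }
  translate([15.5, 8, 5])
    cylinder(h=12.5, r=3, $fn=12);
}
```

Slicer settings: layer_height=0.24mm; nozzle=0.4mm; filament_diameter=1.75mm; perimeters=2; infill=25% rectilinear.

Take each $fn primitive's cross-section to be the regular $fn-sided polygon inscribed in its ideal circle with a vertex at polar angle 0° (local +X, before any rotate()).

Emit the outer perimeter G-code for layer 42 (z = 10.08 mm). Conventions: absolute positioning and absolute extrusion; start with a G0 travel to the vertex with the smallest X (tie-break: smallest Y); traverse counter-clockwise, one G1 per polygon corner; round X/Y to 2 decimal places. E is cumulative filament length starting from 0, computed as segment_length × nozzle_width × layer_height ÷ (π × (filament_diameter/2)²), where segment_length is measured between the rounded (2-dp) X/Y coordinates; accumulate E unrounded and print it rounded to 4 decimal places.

At z = 10.08 mm: the r=9 cylinder gives a regular 12-gon of circumradius 9 (constant along its height); the r=5.5 cylinder at (-3.5, -2) gives a regular 12-gon of circumradius 5.5 (constant along its height); the r=7 cylinder at (-1.5, -3) gives a regular 12-gon of circumradius 7 (constant along its height); Combining (union): the regions partially overlap (shared area 223.07 mm²), so overlapping operands fuse into one piece — 1 connected region; the r=3 cylinder at (15.5, 8) gives a regular 12-gon of circumradius 3 (constant along its height); After the difference (first − rest): starting from the result so far, the r=3 cylinder at (15.5, 8) misses the remaining region (no effect) — 1 connected region. The outline is a single polygon with 18 vertices. Extrusion per mm of travel: 0.4 × 0.24 / (π × 0.875²) = 0.039912. Accumulating E over each segment gives final E = 2.3096.

G0 X-9.00 Y-2.00 Z10.08
G1 X-8.26 Y-4.75 E0.1137
G1 X-7.95 Y-5.07 E0.1314
G1 X-7.56 Y-6.50 E0.1906
G1 X-5.00 Y-9.06 E0.3351
G1 X-1.50 Y-10.00 E0.4797
G1 X2.00 Y-9.06 E0.6244
G1 X2.82 Y-8.25 E0.6704
G1 X4.50 Y-7.79 E0.7399
G1 X7.79 Y-4.50 E0.9256
G1 X9.00 Y0.00 E1.1116
G1 X7.79 Y4.50 E1.2976
G1 X4.50 Y7.79 E1.4833
G1 X0.00 Y9.00 E1.6693
G1 X-4.50 Y7.79 E1.8553
G1 X-7.79 Y4.50 E2.0410
G1 X-9.00 Y0.00 E2.2269
G1 X-8.73 Y-1.00 E2.2683
G1 X-9.00 Y-2.00 E2.3096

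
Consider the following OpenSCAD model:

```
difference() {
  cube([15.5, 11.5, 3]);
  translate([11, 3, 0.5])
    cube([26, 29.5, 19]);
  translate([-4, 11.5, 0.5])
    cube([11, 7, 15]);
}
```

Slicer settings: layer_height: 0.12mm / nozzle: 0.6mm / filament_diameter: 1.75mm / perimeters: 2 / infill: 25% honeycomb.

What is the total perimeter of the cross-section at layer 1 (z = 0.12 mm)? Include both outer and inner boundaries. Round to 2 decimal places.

54.00 mm

At z = 0.12 mm: the 15.5×11.5 cube contributes its full rectangle (perimeter 54.00 mm); the cube at (11, 3) is not intersected at this z (z outside [0.5, 19.5]); the cube at (-4, 11.5) is absent (z outside [0.5, 15.5]); After the difference (first − rest): none of the subtracted shapes is present at this height, so the 15.5×11.5 cube is unchanged — boundary = 54.00 mm. Overall, the cross-section is a single solid region. Total boundary length (outer) = 54.00 mm.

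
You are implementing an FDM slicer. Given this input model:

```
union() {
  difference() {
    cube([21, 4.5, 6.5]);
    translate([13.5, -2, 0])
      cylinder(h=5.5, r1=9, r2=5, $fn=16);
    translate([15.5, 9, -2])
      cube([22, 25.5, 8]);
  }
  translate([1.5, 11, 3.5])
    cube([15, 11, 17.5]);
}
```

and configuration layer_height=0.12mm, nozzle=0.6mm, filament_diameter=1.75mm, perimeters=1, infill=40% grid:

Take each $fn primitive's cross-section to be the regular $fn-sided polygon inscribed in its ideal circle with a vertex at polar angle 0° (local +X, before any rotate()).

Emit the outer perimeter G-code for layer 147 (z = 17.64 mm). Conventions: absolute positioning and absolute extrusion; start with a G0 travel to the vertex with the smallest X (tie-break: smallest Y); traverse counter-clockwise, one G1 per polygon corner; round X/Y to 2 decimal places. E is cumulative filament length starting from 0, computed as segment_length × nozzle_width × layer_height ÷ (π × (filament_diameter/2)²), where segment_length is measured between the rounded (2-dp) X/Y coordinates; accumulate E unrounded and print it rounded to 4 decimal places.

At z = 17.64 mm: the cube is not intersected at this z (z outside [0, 6.5]); the cone at (13.5, -2) does not reach this height (z outside [0, 5.5]); the cube at (15.5, 9) is not intersected at this z (z outside [-2, 6]); After the difference (first − rest): the first operand is absent here, so nothing remains; the 15×11 cube at (1.5, 11) contributes its full rectangle; Taking the union: only the 15×11 cube at (1.5, 11) is present, so the union is just that shape — 1 connected region. The outline is a single polygon with 4 vertices. Extrusion per mm of travel: 0.6 × 0.12 / (π × 0.875²) = 0.029934. Accumulating E over each segment gives final E = 1.5566.

G0 X1.50 Y11.00 Z17.64
G1 X16.50 Y11.00 E0.4490
G1 X16.50 Y22.00 E0.7783
G1 X1.50 Y22.00 E1.2273
G1 X1.50 Y11.00 E1.5566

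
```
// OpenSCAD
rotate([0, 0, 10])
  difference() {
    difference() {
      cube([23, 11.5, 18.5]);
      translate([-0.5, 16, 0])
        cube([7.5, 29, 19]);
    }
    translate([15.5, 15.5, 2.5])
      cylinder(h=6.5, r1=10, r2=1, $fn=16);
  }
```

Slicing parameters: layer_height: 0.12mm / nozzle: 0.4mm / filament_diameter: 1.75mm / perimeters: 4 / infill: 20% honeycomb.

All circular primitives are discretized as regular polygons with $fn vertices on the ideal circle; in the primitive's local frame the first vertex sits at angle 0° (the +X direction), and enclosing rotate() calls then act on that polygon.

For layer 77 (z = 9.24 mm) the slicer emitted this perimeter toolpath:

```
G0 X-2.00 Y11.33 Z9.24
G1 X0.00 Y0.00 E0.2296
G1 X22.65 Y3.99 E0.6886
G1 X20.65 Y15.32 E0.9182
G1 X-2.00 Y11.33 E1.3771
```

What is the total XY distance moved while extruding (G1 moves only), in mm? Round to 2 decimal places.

Sum the Euclidean lengths of each G1 segment: total = 69.01 mm.

69.01 mm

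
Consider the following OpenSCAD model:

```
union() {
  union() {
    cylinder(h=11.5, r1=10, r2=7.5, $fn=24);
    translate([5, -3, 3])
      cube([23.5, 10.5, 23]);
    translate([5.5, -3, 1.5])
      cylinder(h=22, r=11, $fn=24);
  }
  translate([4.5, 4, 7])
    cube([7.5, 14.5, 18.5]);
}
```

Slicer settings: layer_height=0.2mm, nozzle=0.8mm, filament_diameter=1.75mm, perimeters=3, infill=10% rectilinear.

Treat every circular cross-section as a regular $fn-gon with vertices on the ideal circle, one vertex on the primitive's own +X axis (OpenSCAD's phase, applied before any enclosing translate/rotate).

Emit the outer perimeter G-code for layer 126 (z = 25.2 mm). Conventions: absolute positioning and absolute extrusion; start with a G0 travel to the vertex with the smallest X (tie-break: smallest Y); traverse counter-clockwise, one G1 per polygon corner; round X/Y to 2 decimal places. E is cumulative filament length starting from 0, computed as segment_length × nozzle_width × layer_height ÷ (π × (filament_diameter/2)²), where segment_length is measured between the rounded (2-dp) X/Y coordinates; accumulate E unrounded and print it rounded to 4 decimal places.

At z = 25.2 mm: the cone is not intersected at this z (z outside [0, 11.5]); the cube at (5, -3) is present — its section is the full 23.5×10.5 rectangle; the cylinder at (5.5, -3) is absent (z outside [1.5, 23.5]); Taking the union: only the 23.5×10.5 cube at (5, -3) is present, so the union is just that shape — 1 connected region; the cube at (4.5, 4) (footprint 7.5×14.5) is included at this height; Merging all regions: the regions partially overlap (shared area 24.50 mm²), so overlapping operands fuse into one piece — 1 connected region. The outline is a single polygon with 8 vertices. Extrusion per mm of travel: 0.8 × 0.2 / (π × 0.875²) = 0.066520. Accumulating E over each segment gives final E = 6.0533.

G0 X4.50 Y4.00 Z25.20
G1 X5.00 Y4.00 E0.0333
G1 X5.00 Y-3.00 E0.4989
G1 X28.50 Y-3.00 E2.0621
G1 X28.50 Y7.50 E2.7606
G1 X12.00 Y7.50 E3.8582
G1 X12.00 Y18.50 E4.5899
G1 X4.50 Y18.50 E5.0888
G1 X4.50 Y4.00 E6.0533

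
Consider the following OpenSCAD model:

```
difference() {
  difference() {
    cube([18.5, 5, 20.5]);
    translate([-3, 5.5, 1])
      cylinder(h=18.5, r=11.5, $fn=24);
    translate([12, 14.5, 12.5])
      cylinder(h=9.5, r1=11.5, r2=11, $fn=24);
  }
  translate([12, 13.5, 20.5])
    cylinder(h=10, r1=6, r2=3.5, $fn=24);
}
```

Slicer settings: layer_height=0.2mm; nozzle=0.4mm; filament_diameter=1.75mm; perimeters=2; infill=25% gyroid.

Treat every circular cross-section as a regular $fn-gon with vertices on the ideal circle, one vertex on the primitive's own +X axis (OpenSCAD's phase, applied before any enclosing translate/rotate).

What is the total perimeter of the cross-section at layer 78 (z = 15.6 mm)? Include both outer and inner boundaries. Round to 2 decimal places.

31.19 mm

At z = 15.6 mm: the cube is present — its section is the full 18.5×5 rectangle (perimeter 47.00 mm); the r=11.5 cylinder at (-3, 5.5) gives a regular 24-gon of circumradius 11.5 (constant along its height) (perimeter = 2·24·11.500·sin(180°/24) = 72.05 mm); the cone at (12, 14.5) contributes a regular 24-gon of circumradius 11.337 (interpolated between r1=11.5 and r2=11 at t=0.326) (perimeter = 2·24·11.337·sin(180°/24) = 71.03 mm); After the difference (first − rest): starting from the 18.5×5 cube, the r=11.5 cylinder at (-3, 5.5) partially overlaps it — only the 39.63 mm² overlap (of its 410.75 mm²) is removed, clipping the outline; the cone at (12, 14.5) partially overlaps it — only the 13.05 mm² overlap (of its 399.17 mm²) is removed, clipping the outline — boundary = 31.19 mm; the cone at (12, 13.5) is not intersected at this z (z outside [20.5, 30.5]); Taking the first minus the rest: none of the subtracted shapes is present at this height, so the result so far is unchanged — boundary = 31.19 mm. Overall, the cross-section is a single solid region. Total boundary length (outer) = 31.19 mm.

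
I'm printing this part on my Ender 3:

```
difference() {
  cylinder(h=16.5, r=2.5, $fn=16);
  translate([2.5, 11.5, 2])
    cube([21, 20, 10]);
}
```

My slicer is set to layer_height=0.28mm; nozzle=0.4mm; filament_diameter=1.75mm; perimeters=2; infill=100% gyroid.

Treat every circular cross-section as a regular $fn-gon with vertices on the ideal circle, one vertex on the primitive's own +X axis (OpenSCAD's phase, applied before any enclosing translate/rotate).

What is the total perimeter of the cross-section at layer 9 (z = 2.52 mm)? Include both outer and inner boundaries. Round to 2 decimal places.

15.61 mm

At z = 2.52 mm: the r=2.5 cylinder contributes a regular 16-gon of circumradius 2.5 (perimeter = 2·16·2.500·sin(180°/16) = 15.61 mm); the cube at (2.5, 11.5) is present — its section is the full 21×20 rectangle (perimeter 82.00 mm); Subtracting the remaining from the first: starting from the r=2.5 cylinder, the 21×20 cube at (2.5, 11.5) misses the remaining region (no effect) — boundary = 15.61 mm. Overall, the cross-section is a single solid region. Total boundary length (outer) = 15.61 mm.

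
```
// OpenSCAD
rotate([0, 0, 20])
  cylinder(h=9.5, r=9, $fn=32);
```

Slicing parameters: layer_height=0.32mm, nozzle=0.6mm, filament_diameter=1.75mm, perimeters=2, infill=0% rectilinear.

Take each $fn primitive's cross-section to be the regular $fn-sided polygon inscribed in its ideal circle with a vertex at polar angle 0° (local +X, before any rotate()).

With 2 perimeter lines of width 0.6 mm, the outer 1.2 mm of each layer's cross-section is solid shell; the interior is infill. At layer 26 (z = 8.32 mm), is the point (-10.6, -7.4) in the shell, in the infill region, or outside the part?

outside

At z = 8.32 mm: the cylinder: section is a regular 32-gon, circumradius r=9; (rotated 20° about Z; rotation is an isometry so areas/perimeters/island counts are preserved). Overall, the cross-section is a single solid region. Undo the 20° rotation: the query point maps to (-12.492, -3.328) in the un-rotated model frame. The nearest boundary edge runs (-8.83, -1.76)→(-8.31, -3.44); distance from the point to it = 3.96 mm. The point is not inside any of the regions above, so it lies outside the cross-section (3.96 mm from the nearest boundary).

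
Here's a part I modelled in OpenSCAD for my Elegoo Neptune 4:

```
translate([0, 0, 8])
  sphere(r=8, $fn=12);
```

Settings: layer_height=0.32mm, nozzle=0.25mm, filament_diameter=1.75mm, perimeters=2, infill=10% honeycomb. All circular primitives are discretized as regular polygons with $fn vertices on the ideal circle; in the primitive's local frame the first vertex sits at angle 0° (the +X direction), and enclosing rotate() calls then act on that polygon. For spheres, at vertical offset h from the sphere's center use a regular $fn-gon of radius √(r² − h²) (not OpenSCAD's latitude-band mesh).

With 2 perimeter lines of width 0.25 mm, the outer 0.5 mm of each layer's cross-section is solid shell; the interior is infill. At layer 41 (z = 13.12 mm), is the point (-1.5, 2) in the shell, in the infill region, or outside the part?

infill

At z = 13.12 mm: the r=8 sphere slices to a regular 12-gon of circumradius 6.147 (√(r²−h²) with h=5.12 from center). Overall, the cross-section is a single solid region. The nearest boundary edge runs (-3.07, 5.32)→(-5.32, 3.07); distance from the point to it = 3.46 mm. The point is inside the cross-section and 3.46 mm from the nearest boundary — more than the 0.5 mm shell width (2 × 0.25), so it's in the infill interior.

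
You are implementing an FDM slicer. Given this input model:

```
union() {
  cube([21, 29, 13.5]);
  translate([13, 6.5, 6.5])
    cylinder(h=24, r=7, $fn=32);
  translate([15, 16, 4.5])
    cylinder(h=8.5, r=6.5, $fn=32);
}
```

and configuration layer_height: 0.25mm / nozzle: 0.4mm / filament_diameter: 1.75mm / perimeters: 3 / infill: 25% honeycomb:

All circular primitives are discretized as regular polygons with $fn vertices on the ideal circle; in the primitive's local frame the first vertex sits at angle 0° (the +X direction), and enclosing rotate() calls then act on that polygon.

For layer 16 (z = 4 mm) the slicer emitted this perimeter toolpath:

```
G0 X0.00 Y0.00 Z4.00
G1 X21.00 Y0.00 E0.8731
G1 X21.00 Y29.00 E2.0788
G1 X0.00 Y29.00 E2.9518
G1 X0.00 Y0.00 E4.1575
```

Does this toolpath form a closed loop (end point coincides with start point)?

yes

Start point (G0): (0.00, 0.00). End point (last G1): the path returns to the start — closed.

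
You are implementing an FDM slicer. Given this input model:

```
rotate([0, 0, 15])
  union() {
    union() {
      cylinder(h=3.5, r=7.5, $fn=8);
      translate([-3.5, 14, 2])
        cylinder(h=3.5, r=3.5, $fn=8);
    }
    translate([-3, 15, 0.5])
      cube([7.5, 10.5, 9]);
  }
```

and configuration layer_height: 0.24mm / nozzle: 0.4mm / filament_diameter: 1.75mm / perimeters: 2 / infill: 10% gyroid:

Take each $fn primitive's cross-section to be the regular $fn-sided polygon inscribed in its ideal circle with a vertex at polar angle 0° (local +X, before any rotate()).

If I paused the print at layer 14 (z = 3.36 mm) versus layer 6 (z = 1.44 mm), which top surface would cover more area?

layer 14 (z = 3.36 mm)

Layer 14 (z = 3.36): the r=7.5 cylinder contributes a regular 8-gon of circumradius 7.5 (area = (8/2)·7.500²·sin(360°/8) = 159.10 mm²); the r=3.5 cylinder at (-3.5, 14) gives a regular 8-gon of circumradius 3.5 (constant along its height) (area = (8/2)·3.500²·sin(360°/8) = 34.65 mm²); Merging all regions: the 2 present regions are separate (no shared area or edge), so areas and boundary lengths simply add and each stays a separate island — area = 193.75 mm²; the 7.5×10.5 cube at (-3, 15) contributes its full rectangle (area 78.75 mm²); Combining (union): the regions partially overlap — summed areas 272.50 mm² minus the doubly-counted overlap 4.17 mm² gives 268.33 mm² — area = 268.33 mm²; (whole slice rotated 15° about Z — lengths, areas and connectivity unchanged). So its area = 268.33 mm². Layer 6 (z = 1.44): the r=7.5 cylinder gives a regular 8-gon of circumradius 7.5 (constant along its height) (area = (8/2)·7.500²·sin(360°/8) = 159.10 mm²); the cylinder at (-3.5, 14) does not reach this height (z outside [2, 5.5]); Merging all regions: only the r=7.5 cylinder is present, so the union is just that shape — area = 159.10 mm²; the cube at (-3, 15) is present — its section is the full 7.5×10.5 rectangle (area 78.75 mm²); Taking the union: the 2 present regions are separate (no shared area or edge), so areas and boundary lengths simply add and each stays a separate island — area = 237.85 mm²; (rotated 15° about Z; rotation is an isometry so areas/perimeters/island counts are preserved). So its area = 237.85 mm². Layer 14 is larger (268.33 vs 237.85 mm²).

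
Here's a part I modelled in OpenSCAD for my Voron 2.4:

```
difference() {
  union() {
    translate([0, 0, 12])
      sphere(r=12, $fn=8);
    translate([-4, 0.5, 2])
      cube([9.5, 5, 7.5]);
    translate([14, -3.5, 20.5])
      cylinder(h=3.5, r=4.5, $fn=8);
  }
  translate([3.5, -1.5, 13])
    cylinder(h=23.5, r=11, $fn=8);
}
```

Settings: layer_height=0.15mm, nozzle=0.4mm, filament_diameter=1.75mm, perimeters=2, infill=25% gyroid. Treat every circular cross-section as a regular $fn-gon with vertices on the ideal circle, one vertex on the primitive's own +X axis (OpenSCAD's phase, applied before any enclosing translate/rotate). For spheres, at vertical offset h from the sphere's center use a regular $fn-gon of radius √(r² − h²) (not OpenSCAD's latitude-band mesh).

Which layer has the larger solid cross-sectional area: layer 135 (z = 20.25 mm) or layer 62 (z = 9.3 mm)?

Layer 135 (z = 20.25): the sphere: section is a regular 8-gon, circumradius = √(r²−h²) = √(12²−8.25²) = 8.714 (area = (8/2)·8.714²·sin(360°/8) = 214.78 mm²); the cube at (-4, 0.5) is absent (z outside [2, 9.5]); the cylinder at (14, -3.5) is not intersected at this z (z outside [20.5, 24]); Merging all regions: only the r=12 sphere is present, so the union is just that shape — area = 214.78 mm²; the r=11 cylinder at (3.5, -1.5) contributes a regular 8-gon of circumradius 11 (area = (8/2)·11.000²·sin(360°/8) = 342.24 mm²); Subtracting the remaining from the first: starting from that combined region (214.78 mm²), the r=11 cylinder at (3.5, -1.5) partially overlaps it — only the 194.96 mm² overlap (of its 342.24 mm²) is removed, clipping the outline — area = 19.82 mm². So its area = 19.82 mm². Layer 62 (z = 9.3): the r=12 sphere contributes a regular 8-gon of circumradius √(12²−2.7²) = 11.692 (area = (8/2)·11.692²·sin(360°/8) = 386.67 mm²); the 9.5×5 cube at (-4, 0.5) contributes its full rectangle (area 47.50 mm²); the cylinder at (14, -3.5) is not intersected at this z (z outside [20.5, 24]); Combining (union): the 9.5×5 cube at (-4, 0.5) lies entirely inside the r=12 sphere, so the union is just the r=12 sphere — area = 386.67 mm²; the cylinder at (3.5, -1.5) does not reach this height (z outside [13, 36.5]); Taking the first minus the rest: none of the subtracted shapes is present at this height, so the result so far is unchanged — area = 386.67 mm². So its area = 386.67 mm². Layer 62 is larger (386.67 vs 19.82 mm²).

layer 62 (z = 9.3 mm)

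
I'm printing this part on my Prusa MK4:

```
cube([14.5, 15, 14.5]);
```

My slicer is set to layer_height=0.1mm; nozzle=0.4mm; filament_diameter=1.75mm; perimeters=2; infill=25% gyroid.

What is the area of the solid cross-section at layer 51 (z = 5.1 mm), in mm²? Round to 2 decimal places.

217.50 mm²

At z = 5.1 mm: the 14.5×15 cube contributes its full rectangle (area 217.50 mm²). Overall, the cross-section is a single solid region. Net area = 217.50 mm².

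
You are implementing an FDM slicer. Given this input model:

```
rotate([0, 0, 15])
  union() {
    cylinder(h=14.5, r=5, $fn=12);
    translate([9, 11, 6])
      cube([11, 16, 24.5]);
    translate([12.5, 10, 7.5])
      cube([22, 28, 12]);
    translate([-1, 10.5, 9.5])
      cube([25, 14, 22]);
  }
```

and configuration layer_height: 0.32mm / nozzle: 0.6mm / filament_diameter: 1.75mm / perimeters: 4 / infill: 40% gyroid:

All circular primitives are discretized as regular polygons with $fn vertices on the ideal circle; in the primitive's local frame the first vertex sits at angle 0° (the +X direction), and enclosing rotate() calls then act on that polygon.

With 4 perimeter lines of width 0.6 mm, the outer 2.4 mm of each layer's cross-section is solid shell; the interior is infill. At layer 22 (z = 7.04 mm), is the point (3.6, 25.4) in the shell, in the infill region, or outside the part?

shell

At z = 7.04 mm: the r=5 cylinder contributes a regular 12-gon of circumradius 5; the cube at (9, 11) (footprint 11×16) is included at this height; the cube at (12.5, 10) is not intersected at this z (z outside [7.5, 19.5]); the cube at (-1, 10.5) is absent (z outside [9.5, 31.5]); Combining (union): the 2 present regions are separate (no shared area or edge), so areas and boundary lengths simply add and each stays a separate island — 2 connected regions; (rotated 15° about Z; rotation is an isometry so areas/perimeters/island counts are preserved). Overall, the cross-section has 2 separate islands. Undo the 15° rotation: the query point maps to (10.051, 23.603) in the un-rotated model frame. The nearest boundary edge runs (9.00, 11.00)→(9.00, 27.00); distance from the point to it = 1.05 mm. (Shell/infill is judged within the island containing the point — the largest one.) The point is inside the cross-section, 1.05 mm from the nearest boundary — within the 2.4 mm shell band (4 × 0.6).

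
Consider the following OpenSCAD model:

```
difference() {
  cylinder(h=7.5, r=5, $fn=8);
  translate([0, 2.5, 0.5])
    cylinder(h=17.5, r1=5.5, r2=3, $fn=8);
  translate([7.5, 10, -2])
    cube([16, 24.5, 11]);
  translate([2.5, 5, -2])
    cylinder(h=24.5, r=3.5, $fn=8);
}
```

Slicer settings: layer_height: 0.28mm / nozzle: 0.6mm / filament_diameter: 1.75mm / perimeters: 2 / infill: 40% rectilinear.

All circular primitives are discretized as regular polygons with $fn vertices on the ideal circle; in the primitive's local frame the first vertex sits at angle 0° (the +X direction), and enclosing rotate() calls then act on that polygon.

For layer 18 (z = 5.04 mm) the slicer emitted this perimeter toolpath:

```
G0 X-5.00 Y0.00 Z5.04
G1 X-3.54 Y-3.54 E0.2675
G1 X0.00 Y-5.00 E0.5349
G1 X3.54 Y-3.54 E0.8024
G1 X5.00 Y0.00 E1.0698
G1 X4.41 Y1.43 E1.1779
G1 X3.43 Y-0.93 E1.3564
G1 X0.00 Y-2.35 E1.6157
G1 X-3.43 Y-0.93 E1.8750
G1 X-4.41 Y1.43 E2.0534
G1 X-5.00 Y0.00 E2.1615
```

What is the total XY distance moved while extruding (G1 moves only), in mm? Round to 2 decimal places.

30.95 mm

Sum the Euclidean lengths of each G1 segment: total = 30.95 mm.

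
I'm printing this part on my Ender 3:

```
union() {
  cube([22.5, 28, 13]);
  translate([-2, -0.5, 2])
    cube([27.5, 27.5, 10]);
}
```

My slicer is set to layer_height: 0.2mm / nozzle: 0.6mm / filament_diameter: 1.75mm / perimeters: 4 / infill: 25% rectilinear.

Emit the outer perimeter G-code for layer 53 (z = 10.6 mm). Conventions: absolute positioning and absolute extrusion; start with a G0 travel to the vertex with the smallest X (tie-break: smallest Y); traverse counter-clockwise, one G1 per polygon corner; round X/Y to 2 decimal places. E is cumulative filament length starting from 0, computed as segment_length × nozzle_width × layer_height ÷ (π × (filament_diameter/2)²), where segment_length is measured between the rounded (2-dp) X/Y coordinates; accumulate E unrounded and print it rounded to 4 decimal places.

G0 X-2.00 Y-0.50 Z10.60
G1 X25.50 Y-0.50 E1.3720
G1 X25.50 Y27.00 E2.7440
G1 X22.50 Y27.00 E2.8936
G1 X22.50 Y28.00 E2.9435
G1 X0.00 Y28.00 E4.0661
G1 X0.00 Y27.00 E4.1159
G1 X-2.00 Y27.00 E4.2157
G1 X-2.00 Y-0.50 E5.5877

At z = 10.6 mm: the cube (footprint 22.5×28) is included at this height; the cube at (-2, -0.5) (footprint 27.5×27.5) is included at this height; Combining (union): the regions partially overlap (shared area 607.50 mm²), so overlapping operands fuse into one piece — 1 connected region. The outline is a single polygon with 8 vertices. Extrusion per mm of travel: 0.6 × 0.2 / (π × 0.875²) = 0.049890. Accumulating E over each segment gives final E = 5.5877.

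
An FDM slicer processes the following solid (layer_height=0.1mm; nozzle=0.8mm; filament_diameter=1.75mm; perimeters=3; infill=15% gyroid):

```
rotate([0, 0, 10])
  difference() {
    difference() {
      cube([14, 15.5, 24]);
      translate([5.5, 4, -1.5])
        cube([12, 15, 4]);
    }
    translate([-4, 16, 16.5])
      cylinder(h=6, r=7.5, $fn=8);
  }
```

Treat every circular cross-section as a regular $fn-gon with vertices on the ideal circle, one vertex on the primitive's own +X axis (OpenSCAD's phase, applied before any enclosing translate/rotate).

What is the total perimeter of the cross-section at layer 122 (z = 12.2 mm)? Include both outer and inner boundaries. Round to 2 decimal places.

At z = 12.2 mm: the cube (footprint 14×15.5) is included at this height (perimeter 59.00 mm); the cube at (5.5, 4) is not intersected at this z (z outside [-1.5, 2.5]); Subtracting the remaining from the first: none of the subtracted shapes is present at this height, so the 14×15.5 cube is unchanged — boundary = 59.00 mm; the cylinder at (-4, 16) is absent (z outside [16.5, 22.5]); Subtracting the remaining from the first: none of the subtracted shapes is present at this height, so the result so far is unchanged — boundary = 59.00 mm; (whole slice rotated 10° about Z — lengths, areas and connectivity unchanged). Overall, the cross-section is a single solid region. Total boundary length (outer) = 59.00 mm.

59.00 mm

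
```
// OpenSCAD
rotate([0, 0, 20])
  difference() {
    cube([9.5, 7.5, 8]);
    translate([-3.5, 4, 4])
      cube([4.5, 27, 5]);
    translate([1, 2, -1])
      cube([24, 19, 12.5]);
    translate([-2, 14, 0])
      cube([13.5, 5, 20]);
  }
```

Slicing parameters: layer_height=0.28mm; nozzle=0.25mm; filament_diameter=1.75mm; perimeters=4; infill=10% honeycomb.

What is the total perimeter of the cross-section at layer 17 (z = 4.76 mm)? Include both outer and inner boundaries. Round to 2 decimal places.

At z = 4.76 mm: the cube is present — its section is the full 9.5×7.5 rectangle (perimeter 34.00 mm); the cube at (-3.5, 4) (footprint 4.5×27) is included at this height (perimeter 63.00 mm); the cube at (1, 2) is present — its section is the full 24×19 rectangle (perimeter 86.00 mm); the cube at (-2, 14) is present — its section is the full 13.5×5 rectangle (perimeter 37.00 mm); After the difference (first − rest): starting from the 9.5×7.5 cube, the 4.5×27 cube at (-3.5, 4) partially overlaps it — only the 3.50 mm² overlap (of its 121.50 mm²) is removed, clipping the outline; the 24×19 cube at (1, 2) partially overlaps it — only the 46.75 mm² overlap (of its 456.00 mm²) is removed, clipping the outline; the 13.5×5 cube at (-2, 14) misses the remaining region (no effect) — boundary = 27.00 mm; (whole slice rotated 20° about Z — lengths, areas and connectivity unchanged). Overall, the cross-section is a single solid region. Total boundary length (outer) = 27.00 mm.

27.00 mm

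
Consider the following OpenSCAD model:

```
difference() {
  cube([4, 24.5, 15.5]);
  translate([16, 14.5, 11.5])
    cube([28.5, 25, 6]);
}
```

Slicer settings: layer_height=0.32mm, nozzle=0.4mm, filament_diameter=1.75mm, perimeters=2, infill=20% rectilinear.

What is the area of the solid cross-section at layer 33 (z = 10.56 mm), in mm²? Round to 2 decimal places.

At z = 10.56 mm: the cube is present — its section is the full 4×24.5 rectangle (area 98.00 mm²); the cube at (16, 14.5) does not reach this height (z outside [11.5, 17.5]); Subtracting the remaining from the first: none of the subtracted shapes is present at this height, so the 4×24.5 cube is unchanged — area = 98.00 mm². Overall, the cross-section is a single solid region. Net area = 98.00 mm².

98.00 mm²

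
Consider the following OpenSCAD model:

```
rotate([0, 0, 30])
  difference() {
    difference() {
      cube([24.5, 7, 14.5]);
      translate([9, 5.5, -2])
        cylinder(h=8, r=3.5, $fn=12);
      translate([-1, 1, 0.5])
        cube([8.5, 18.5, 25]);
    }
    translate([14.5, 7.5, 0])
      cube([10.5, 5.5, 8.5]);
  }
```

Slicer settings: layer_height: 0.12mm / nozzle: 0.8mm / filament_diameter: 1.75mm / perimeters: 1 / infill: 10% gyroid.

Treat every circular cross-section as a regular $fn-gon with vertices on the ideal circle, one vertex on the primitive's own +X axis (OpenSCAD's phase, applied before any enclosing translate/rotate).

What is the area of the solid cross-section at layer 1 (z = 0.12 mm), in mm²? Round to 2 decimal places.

At z = 0.12 mm: the 24.5×7 cube contributes its full rectangle (area 171.50 mm²); the r=3.5 cylinder at (9, 5.5) contributes a regular 12-gon of circumradius 3.5 (area = (12/2)·3.500²·sin(360°/12) = 36.75 mm²); the cube at (-1, 1) is not intersected at this z (z outside [0.5, 25.5]); After the difference (first − rest): starting from the 24.5×7 cube (171.50 mm²), the r=3.5 cylinder at (9, 5.5) partially overlaps it — only the 28.27 mm² overlap (of its 36.75 mm²) is removed, clipping the outline — area = 143.23 mm²; the cube at (14.5, 7.5) (footprint 10.5×5.5) is included at this height (area 57.75 mm²); Subtracting the remaining from the first: starting from that combined region (143.23 mm²), the 10.5×5.5 cube at (14.5, 7.5) misses the remaining region (no effect) — area = 143.23 mm²; (rotated 30° about Z; rotation is an isometry so areas/perimeters/island counts are preserved). Overall, the cross-section is a single solid region. Net area = 143.23 mm².

143.23 mm²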